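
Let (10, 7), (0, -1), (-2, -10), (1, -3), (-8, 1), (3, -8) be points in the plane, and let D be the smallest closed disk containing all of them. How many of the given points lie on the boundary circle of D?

The minimum enclosing circle is determined by three boundary points: (10, 7), (-2, -10), (-8, 1).
Their circumcentre is (193/78, -11/26) with r² = 339905/3042.
The farthest remaining point (3, -8) is at distance² 175481/3042 ≤ 339905/3042.
The points at distance exactly r from the centre are (10, 7), (-2, -10), (-8, 1) — 3 points.

3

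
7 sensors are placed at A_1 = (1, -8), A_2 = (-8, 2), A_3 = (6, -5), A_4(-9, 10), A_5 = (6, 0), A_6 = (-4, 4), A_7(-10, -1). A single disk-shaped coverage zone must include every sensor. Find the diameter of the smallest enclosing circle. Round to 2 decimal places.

21.22

The minimum enclosing circle is determined by three boundary points: A_1, A_3, A_4.
Their circumcentre is (-1.75, 2.25) with r² = 112.625.
The farthest remaining point A_7 is at distance² 78.625 ≤ 112.625.
Diameter = 2r = 2√(112.625) ≈ 21.22.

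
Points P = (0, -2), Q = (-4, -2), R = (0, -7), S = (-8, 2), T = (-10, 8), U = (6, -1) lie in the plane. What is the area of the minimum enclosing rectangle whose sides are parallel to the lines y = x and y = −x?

150

In coordinates u = x + y, v = x − y the rectangle is axis-aligned; the map (x,y)→(u,v) scales areas by 2.
u-values: -2, -6, -7, -6, -2, 5; range = 5 − (-7) = 12.
v-values: 2, -2, 7, -10, -18, 7; range = 7 − (-18) = 25.
Area = (12 × 25) / 2 = 150.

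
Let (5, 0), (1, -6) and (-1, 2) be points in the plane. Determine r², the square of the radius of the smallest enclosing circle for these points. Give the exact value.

2210/121

Call the three points A, B, C in the order given.
Side lengths²: AB² = 52, AC² = 40, BC² = 68.
Since BC² = 68 < 52 + 40 = 92, the triangle is acute, so the smallest enclosing circle is the circumcircle.
Circumcentre = (12/11, -19/11), r² = 2210/121.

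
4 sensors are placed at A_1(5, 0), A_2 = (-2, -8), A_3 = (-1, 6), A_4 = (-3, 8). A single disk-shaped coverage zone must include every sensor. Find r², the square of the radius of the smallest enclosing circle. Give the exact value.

64.25

The farthest pair is A_2–A_4 with squared distance 257. The circle on this segment as diameter has centre (-2.5, 0) and r² = 257/4 = 64.25.
Check A_1: distance² to centre = 56.25 ≤ 64.25, so it lies inside.
All remaining points lie in this disk, and no smaller disk contains both endpoints, so this is the minimum enclosing circle.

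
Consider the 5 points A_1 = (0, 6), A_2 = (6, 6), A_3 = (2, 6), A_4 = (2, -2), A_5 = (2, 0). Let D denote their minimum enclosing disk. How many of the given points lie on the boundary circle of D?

By Welzl's lemma the MEC is supported by two points (diametrically opposite) or three points (on a circumcircle).
The minimum enclosing circle is determined by three boundary points: A_1, A_2, A_4.
Their circumcentre is (3, 2.5) with r² = 21.25.
The farthest remaining point A_3 is at distance² 13.25 ≤ 21.25.
The points at distance exactly r from the centre are A_1, A_2, A_4 — 3 points.

3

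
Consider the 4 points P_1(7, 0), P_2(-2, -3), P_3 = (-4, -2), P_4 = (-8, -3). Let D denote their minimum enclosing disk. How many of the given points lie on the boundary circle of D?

2

The farthest pair is P_1–P_4 with squared distance 234. The circle on this segment as diameter has centre (-0.5, -1.5) and r² = 234/4 = 58.5.
Check P_2: distance² to centre = 4.5 ≤ 58.5, so it lies inside.
All remaining points lie in this disk, and no smaller disk contains both endpoints, so this is the minimum enclosing circle.
The points at distance exactly r from the centre are P_1, P_4 — 2 points.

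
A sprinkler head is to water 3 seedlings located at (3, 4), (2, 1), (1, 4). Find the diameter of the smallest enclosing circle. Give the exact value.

10/3

Call the three points A, B, C in the order given.
Side lengths²: AB² = 10, AC² = 4, BC² = 10.
Since BC² = 10 < 10 + 4 = 14, the triangle is acute, so the smallest enclosing circle is the circumcircle.
Circumcentre = (2, 8/3), r² = 25/9.
Diameter = 2r = 2√(25/9) = 10/3.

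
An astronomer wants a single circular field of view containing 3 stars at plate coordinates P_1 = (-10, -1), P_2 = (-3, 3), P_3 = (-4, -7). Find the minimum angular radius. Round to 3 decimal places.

Side lengths²: P_1P_2² = 65, P_1P_3² = 72, P_2P_3² = 101.
Since P_2P_3² = 101 < 72 + 65 = 137, the triangle is acute, so the smallest enclosing circle is the circumcircle.
Circumcentre = (-107/22, -41/22), r² = 6565/242.
r = √(6565/242) ≈ 5.208.

5.208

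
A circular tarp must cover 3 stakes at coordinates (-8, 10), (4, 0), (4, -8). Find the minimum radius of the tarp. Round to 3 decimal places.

10.817

Call the three points A, B, C in the order given.
Side lengths²: AB² = 244, AC² = 468, BC² = 64.
Since AC² = 468 ≥ 244 + 64 = 308, the angle opposite AC is not acute, so the smallest enclosing circle has AC as diameter.
Centre = midpoint of AC = (-2, 1), r² = 468/4 = 117.
r = √117 ≈ 10.817.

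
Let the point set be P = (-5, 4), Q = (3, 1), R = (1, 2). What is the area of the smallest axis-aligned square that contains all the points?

64

The bounding box has width 8 and height 3.
An axis-aligned square enclosing the set must have side ≥ max(width, height).
So the minimum side is max(8, 3) = 8.
Area = 8² = 64.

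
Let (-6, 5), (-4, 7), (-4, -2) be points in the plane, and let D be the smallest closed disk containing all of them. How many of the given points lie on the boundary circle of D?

Call the three points A, B, C in the order given.
Side lengths²: AB² = 8, AC² = 53, BC² = 81.
Since BC² = 81 ≥ 53 + 8 = 61, the angle opposite BC is not acute, so the smallest enclosing circle has BC as diameter.
Centre = midpoint of BC = (-4, 2.5), r² = 81/4 = 20.25.
The points at distance exactly r from the centre are (-4, 7), (-4, -2) — 2 points.

2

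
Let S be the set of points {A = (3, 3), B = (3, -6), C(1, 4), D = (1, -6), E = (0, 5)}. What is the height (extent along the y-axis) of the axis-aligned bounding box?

max y = 5, min y = -6, so height = 11.

11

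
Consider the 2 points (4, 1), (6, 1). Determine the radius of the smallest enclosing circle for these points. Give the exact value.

The smallest circle enclosing two points has them as diameter endpoints.
Centre = midpoint = (5, 1); r² = |(4, 1)−(6, 1)|²/4 = 4/4 = 1.
r = √1 = 1.

1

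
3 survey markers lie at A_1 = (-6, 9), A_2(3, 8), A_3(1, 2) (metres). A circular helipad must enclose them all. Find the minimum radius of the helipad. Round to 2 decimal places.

5.06

Side lengths²: A_1A_2² = 82, A_1A_3² = 98, A_2A_3² = 40.
Since A_1A_3² = 98 < 82 + 40 = 122, the triangle is acute, so the smallest enclosing circle is the circumcircle.
Circumcentre = (-1.75, 6.25), r² = 25.625.
r = √(25.625) ≈ 5.06.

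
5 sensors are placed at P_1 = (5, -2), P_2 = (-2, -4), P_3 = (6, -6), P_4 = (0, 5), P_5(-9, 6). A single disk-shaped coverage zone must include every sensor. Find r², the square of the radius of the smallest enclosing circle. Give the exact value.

The minimum enclosing circle of a finite set is fixed by two of the points (as a diameter) or three (as a circumcircle).
The farthest pair is P_3–P_5 with squared distance 369. The circle on this segment as diameter has centre (-1.5, 0) and r² = 369/4 = 92.25.
Check P_1: distance² to centre = 46.25 ≤ 92.25, so it lies inside.
All remaining points lie in this disk, and no smaller disk contains both endpoints, so this is the minimum enclosing circle.

92.25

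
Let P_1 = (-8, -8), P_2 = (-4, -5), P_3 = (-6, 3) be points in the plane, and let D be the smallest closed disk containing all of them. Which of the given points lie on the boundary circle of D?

P_1, P_3

Side lengths²: P_1P_2² = 25, P_1P_3² = 125, P_2P_3² = 68.
Since P_1P_3² = 125 ≥ 68 + 25 = 93, the angle opposite P_1P_3 is not acute, so the smallest enclosing circle has P_1P_3 as diameter.
Centre = midpoint of P_1P_3 = (-7, -2.5), r² = 125/4 = 31.25.
The points at distance exactly r from the centre are P_1, P_3 — 2 points.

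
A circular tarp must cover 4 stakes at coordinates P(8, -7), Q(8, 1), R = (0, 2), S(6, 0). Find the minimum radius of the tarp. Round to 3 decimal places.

A smallest enclosing disk is always determined by at most three of the input points on its boundary.
The farthest pair is P–R with squared distance 145. The circle on this segment as diameter has centre (4, -2.5) and r² = 145/4 = 36.25.
Check Q: distance² to centre = 28.25 ≤ 36.25, so it lies inside.
All remaining points lie in this disk, and no smaller disk contains both endpoints, so this is the minimum enclosing circle.
r = √(36.25) ≈ 6.021.

6.021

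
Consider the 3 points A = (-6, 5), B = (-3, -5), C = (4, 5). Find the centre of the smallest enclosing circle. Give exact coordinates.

(-1, 1.05)

Side lengths²: AB² = 109, AC² = 100, BC² = 149.
Since BC² = 149 < 109 + 100 = 209, the triangle is acute, so the smallest enclosing circle is the circumcircle.
Circumcentre = (-1, 1.05), r² = 40.6025.
Centre = (-1, 1.05).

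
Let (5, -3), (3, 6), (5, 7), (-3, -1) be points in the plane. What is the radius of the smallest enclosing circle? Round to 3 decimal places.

The minimum enclosing circle of a finite set is fixed by two of the points (as a diameter) or three (as a circumcircle).
The minimum enclosing circle is determined by three boundary points: (5, -3), (5, 7), (-3, -1).
Their circumcentre is (2, 2) with r² = 34.
The farthest remaining point (3, 6) is at distance² 17 ≤ 34.
r = √34 ≈ 5.831.

5.831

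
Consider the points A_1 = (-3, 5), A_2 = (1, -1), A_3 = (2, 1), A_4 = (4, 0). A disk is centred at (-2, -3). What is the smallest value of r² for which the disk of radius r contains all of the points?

The required radius is the distance from (-2, -3) to the farthest point.
Squared distances: 65, 13, 32, 45.
Maximum is 65, attained at A_1.

65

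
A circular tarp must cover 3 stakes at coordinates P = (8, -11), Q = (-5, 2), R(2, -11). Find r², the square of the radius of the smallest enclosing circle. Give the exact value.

84.5

Side lengths²: PQ² = 338, PR² = 36, QR² = 218.
Since PQ² = 338 ≥ 218 + 36 = 254, the angle opposite PQ is not acute, so the smallest enclosing circle has PQ as diameter.
Centre = midpoint of PQ = (1.5, -4.5), r² = 338/4 = 84.5.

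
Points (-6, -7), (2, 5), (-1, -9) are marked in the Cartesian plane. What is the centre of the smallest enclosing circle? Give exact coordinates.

Call the three points A, B, C in the order given.
Side lengths²: AB² = 208, AC² = 29, BC² = 205.
Since AB² = 208 < 205 + 29 = 234, the triangle is acute, so the smallest enclosing circle is the circumcircle.
Circumcentre = (-37/38, -32/19), r² = 77285/1444.
Centre = (-37/38, -32/19).

(-37/38, -32/19)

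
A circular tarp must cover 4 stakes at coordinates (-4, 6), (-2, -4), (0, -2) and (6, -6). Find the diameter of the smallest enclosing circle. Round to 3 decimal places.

By Welzl's lemma the MEC is supported by two points (diametrically opposite) or three points (on a circumcircle).
The farthest pair is (-4, 6)–(6, -6) with squared distance 244. The circle on this segment as diameter has centre (1, 0) and r² = 244/4 = 61.
Check (-2, -4): distance² to centre = 25 ≤ 61, so it lies inside.
All remaining points lie in this disk, and no smaller disk contains both endpoints, so this is the minimum enclosing circle.
Diameter = 2r = 2√61 ≈ 15.620.

15.620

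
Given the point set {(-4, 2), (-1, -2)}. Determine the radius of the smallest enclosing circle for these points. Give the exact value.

2.5

The smallest circle enclosing two points has them as diameter endpoints.
Centre = midpoint = (-2.5, 0); r² = |(-4, 2)−(-1, -2)|²/4 = 25/4 = 6.25.
r = √(6.25) = 2.5.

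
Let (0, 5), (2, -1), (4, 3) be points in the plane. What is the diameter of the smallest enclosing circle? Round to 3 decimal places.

6.325

Call the three points A, B, C in the order given.
Side lengths²: AB² = 40, AC² = 20, BC² = 20.
Since AB² = 40 ≥ 20 + 20 = 40, the angle opposite AB is not acute, so the smallest enclosing circle has AB as diameter.
Centre = midpoint of AB = (1, 2), r² = 40/4 = 10.
Diameter = 2r = 2√10 ≈ 6.325.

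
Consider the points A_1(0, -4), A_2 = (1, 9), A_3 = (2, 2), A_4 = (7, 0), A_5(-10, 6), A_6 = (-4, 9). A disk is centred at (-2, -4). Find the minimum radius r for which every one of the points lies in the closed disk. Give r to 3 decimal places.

The required radius is the distance from (-2, -4) to the farthest point.
Squared distances: 4, 178, 52, 97, 164, 173.
Maximum is 178, attained at A_2.
r = √178 ≈ 13.342.

13.342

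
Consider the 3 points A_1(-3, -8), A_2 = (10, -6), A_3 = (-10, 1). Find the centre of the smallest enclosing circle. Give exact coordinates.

(0, -2.5)

Side lengths²: A_1A_2² = 173, A_1A_3² = 130, A_2A_3² = 449.
Since A_2A_3² = 449 ≥ 173 + 130 = 303, the angle opposite A_2A_3 is not acute, so the smallest enclosing circle has A_2A_3 as diameter.
Centre = midpoint of A_2A_3 = (0, -2.5), r² = 449/4 = 112.25.
Centre = (0, -2.5).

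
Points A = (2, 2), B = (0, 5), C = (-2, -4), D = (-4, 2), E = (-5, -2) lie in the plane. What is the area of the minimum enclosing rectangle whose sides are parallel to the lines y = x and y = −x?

48

In coordinates u = x + y, v = x − y the rectangle is axis-aligned; the map (x,y)→(u,v) scales areas by 2.
u-values: 4, 5, -6, -2, -7; range = 5 − (-7) = 12.
v-values: 0, -5, 2, -6, -3; range = 2 − (-6) = 8.
Area = (12 × 8) / 2 = 48.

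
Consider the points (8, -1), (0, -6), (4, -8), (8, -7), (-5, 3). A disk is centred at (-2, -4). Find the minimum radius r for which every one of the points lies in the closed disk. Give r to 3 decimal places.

10.440

The required radius is the distance from (-2, -4) to the farthest point.
Squared distances: 109, 8, 52, 109, 58.
Maximum is 109, attained at (8, -1).
r = √109 ≈ 10.440.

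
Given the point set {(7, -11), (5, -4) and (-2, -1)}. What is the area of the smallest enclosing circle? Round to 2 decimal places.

Call the three points A, B, C in the order given.
Side lengths²: AB² = 53, AC² = 181, BC² = 58.
Since AC² = 181 ≥ 58 + 53 = 111, the angle opposite AC is not acute, so the smallest enclosing circle has AC as diameter.
Centre = midpoint of AC = (2.5, -6), r² = 181/4 = 45.25.
Area = π·r² = π·45.25 ≈ 142.16.

142.16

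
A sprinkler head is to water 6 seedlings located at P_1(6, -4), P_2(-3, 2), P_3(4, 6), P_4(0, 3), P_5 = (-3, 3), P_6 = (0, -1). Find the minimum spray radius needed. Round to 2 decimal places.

5.83

By Welzl's lemma the MEC is supported by two points (diametrically opposite) or three points (on a circumcircle).
The minimum enclosing circle is determined by three boundary points: P_1, P_3, P_5.
Their circumcentre is (85/38, 17/38) with r² = 24505/722.
The farthest remaining point P_2 is at distance² 21541/722 ≤ 24505/722.
r = √(24505/722) ≈ 5.83.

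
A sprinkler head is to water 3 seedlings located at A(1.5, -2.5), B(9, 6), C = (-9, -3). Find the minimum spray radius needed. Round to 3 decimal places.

Side lengths²: AB² = 128.5, AC² = 110.5, BC² = 405.
Since BC² = 405 ≥ 128.5 + 110.5 = 239, the angle opposite BC is not acute, so the smallest enclosing circle has BC as diameter.
Centre = midpoint of BC = (0, 1.5), r² = 405/4 = 101.25.
r = √(101.25) ≈ 10.062.

10.062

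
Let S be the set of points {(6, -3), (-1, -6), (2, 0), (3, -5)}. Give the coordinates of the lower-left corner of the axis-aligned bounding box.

x-range [-1, 6], y-range [-6, 0].
The lower-left corner is (-1, -6).

(-1, -6)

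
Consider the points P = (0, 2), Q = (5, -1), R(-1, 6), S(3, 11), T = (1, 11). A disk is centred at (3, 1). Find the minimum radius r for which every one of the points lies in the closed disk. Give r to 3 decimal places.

10.198

The required radius is the distance from (3, 1) to the farthest point.
Squared distances: 10, 8, 41, 100, 104.
Maximum is 104, attained at T.
r = √104 ≈ 10.198.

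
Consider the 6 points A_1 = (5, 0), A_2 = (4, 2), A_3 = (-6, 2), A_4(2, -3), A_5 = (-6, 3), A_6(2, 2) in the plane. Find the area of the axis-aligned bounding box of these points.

x ranges over [-6, 5], width 11.
y ranges over [-3, 3], height 6.
Area = 11 × 6 = 66.

66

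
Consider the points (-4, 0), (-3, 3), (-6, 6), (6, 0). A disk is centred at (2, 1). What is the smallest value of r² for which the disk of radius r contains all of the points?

89

The required radius is the distance from (2, 1) to the farthest point.
Squared distances: 37, 29, 89, 17.
Maximum is 89, attained at (-6, 6).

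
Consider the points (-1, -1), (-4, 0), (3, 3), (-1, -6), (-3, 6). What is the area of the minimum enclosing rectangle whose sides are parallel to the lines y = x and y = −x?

91

In coordinates u = x + y, v = x − y the rectangle is axis-aligned; the map (x,y)→(u,v) scales areas by 2.
u-values: -2, -4, 6, -7, 3; range = 6 − (-7) = 13.
v-values: 0, -4, 0, 5, -9; range = 5 − (-9) = 14.
Area = (13 × 14) / 2 = 91.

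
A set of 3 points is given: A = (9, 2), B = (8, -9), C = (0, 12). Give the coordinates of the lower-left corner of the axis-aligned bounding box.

x-range [0, 9], y-range [-9, 12].
The lower-left corner is (0, -9).

(0, -9)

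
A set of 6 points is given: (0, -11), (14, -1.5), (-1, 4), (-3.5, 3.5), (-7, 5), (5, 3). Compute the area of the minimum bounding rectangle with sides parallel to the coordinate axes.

336

x ranges over [-7, 14], width 21.
y ranges over [-11, 5], height 16.
Area = 21 × 16 = 336.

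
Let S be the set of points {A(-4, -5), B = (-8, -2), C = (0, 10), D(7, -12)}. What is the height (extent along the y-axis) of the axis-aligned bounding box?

22

max y = 10, min y = -12, so height = 22.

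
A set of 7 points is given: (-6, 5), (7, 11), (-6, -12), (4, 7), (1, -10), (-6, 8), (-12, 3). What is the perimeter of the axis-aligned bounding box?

Width = max x − min x = 7 − (-12) = 19.
Height = max y − min y = 11 − (-12) = 23.
Perimeter = 2(19 + 23) = 84.

84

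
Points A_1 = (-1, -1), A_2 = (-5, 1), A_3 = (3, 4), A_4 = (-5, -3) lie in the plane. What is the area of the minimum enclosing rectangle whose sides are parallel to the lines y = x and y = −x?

In coordinates u = x + y, v = x − y the rectangle is axis-aligned; the map (x,y)→(u,v) scales areas by 2.
u-values: -2, -4, 7, -8; range = 7 − (-8) = 15.
v-values: 0, -6, -1, -2; range = 0 − (-6) = 6.
Area = (15 × 6) / 2 = 45.

45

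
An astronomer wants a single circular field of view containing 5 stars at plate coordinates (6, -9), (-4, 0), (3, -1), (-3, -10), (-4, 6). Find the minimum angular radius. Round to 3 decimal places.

9.024

A smallest enclosing disk is always determined by at most three of the input points on its boundary.
The minimum enclosing circle is determined by three boundary points: (6, -9), (-3, -10), (-4, 6).
Their circumcentre is (37/58, -101/58) with r² = 136981/1682.
The farthest remaining point (-4, 0) is at distance² 41281/1682 ≤ 136981/1682.
r = √(136981/1682) ≈ 9.024.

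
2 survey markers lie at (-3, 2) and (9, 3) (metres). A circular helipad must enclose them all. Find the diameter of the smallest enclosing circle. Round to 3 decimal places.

12.042

The smallest circle enclosing two points has them as diameter endpoints.
Centre = midpoint = (3, 2.5); r² = |(-3, 2)−(9, 3)|²/4 = 145/4 = 36.25.
Diameter = 2r = 2√(36.25) ≈ 12.042.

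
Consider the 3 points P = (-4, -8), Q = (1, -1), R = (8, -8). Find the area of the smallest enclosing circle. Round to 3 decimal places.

116.239

Side lengths²: PQ² = 74, PR² = 144, QR² = 98.
Since PR² = 144 < 98 + 74 = 172, the triangle is acute, so the smallest enclosing circle is the circumcircle.
Circumcentre = (2, -7), r² = 37.
Area = π·r² = π·37 ≈ 116.239.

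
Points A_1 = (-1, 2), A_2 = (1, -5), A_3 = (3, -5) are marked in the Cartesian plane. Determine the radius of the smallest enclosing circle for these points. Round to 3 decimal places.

4.031

Side lengths²: A_1A_2² = 53, A_1A_3² = 65, A_2A_3² = 4.
Since A_1A_3² = 65 ≥ 53 + 4 = 57, the angle opposite A_1A_3 is not acute, so the smallest enclosing circle has A_1A_3 as diameter.
Centre = midpoint of A_1A_3 = (1, -1.5), r² = 65/4 = 16.25.
r = √(16.25) ≈ 4.031.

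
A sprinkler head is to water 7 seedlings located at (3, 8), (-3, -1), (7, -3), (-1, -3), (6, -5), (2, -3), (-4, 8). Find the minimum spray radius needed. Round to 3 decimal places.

8.201

The minimum enclosing circle of a finite set is fixed by two of the points (as a diameter) or three (as a circumcircle).
The farthest pair is (6, -5)–(-4, 8) with squared distance 269. The circle on this segment as diameter has centre (1, 1.5) and r² = 269/4 = 67.25.
Check (3, 8): distance² to centre = 46.25 ≤ 67.25, so it lies inside.
All remaining points lie in this disk, and no smaller disk contains both endpoints, so this is the minimum enclosing circle.
r = √(67.25) ≈ 8.201.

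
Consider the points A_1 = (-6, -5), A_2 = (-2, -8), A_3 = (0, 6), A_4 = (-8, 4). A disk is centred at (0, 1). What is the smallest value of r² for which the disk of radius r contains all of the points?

The required radius is the distance from (0, 1) to the farthest point.
Squared distances: 72, 85, 25, 73.
Maximum is 85, attained at A_2.

85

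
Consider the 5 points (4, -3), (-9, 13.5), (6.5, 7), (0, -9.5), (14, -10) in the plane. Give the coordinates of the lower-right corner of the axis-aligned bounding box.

x-range [-9, 14], y-range [-10, 13.5].
The lower-right corner is (14, -10).

(14, -10)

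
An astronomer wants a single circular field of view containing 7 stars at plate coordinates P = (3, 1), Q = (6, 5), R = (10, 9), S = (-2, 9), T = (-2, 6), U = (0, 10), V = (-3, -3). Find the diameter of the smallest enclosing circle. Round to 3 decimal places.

17.692

A smallest enclosing disk is always determined by at most three of the input points on its boundary.
The farthest pair is R–V with squared distance 313. The circle on this segment as diameter has centre (3.5, 3) and r² = 313/4 = 78.25.
Check P: distance² to centre = 4.25 ≤ 78.25, so it lies inside.
All remaining points lie in this disk, and no smaller disk contains both endpoints, so this is the minimum enclosing circle.
Diameter = 2r = 2√(78.25) ≈ 17.692.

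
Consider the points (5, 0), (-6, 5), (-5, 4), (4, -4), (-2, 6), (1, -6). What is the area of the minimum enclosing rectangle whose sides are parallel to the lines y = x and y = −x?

95

In coordinates u = x + y, v = x − y the rectangle is axis-aligned; the map (x,y)→(u,v) scales areas by 2.
u-values: 5, -1, -1, 0, 4, -5; range = 5 − (-5) = 10.
v-values: 5, -11, -9, 8, -8, 7; range = 8 − (-11) = 19.
Area = (10 × 19) / 2 = 95.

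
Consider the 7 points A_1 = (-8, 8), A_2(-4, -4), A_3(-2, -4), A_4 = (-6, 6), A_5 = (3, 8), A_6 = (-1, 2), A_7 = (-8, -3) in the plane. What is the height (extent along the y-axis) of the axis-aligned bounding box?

12

max y = 8, min y = -4, so height = 12.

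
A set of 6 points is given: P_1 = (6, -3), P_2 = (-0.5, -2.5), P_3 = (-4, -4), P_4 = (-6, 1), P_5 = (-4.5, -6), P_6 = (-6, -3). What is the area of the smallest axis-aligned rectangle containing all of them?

84

x ranges over [-6, 6], width 12.
y ranges over [-6, 1], height 7.
Area = 12 × 7 = 84.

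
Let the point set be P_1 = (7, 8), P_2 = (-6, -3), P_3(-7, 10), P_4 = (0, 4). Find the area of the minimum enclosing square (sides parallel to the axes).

196

The bounding box has width 14 and height 13.
An axis-aligned square enclosing the set must have side ≥ max(width, height).
So the minimum side is max(14, 13) = 14.
Area = 14² = 196.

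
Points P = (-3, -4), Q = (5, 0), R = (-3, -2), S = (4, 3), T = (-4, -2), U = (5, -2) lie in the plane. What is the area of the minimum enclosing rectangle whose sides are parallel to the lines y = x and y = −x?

In coordinates u = x + y, v = x − y the rectangle is axis-aligned; the map (x,y)→(u,v) scales areas by 2.
u-values: -7, 5, -5, 7, -6, 3; range = 7 − (-7) = 14.
v-values: 1, 5, -1, 1, -2, 7; range = 7 − (-2) = 9.
Area = (14 × 9) / 2 = 63.

63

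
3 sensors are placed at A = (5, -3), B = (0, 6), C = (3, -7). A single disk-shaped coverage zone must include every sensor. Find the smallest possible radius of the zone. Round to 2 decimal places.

6.67

Side lengths²: AB² = 106, AC² = 20, BC² = 178.
Since BC² = 178 ≥ 106 + 20 = 126, the angle opposite BC is not acute, so the smallest enclosing circle has BC as diameter.
Centre = midpoint of BC = (1.5, -0.5), r² = 178/4 = 44.5.
r = √(44.5) ≈ 6.67.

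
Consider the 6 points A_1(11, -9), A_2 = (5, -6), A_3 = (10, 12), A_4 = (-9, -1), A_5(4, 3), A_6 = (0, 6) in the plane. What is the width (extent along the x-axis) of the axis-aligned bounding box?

max x = 11, min x = -9, so width = 20.

20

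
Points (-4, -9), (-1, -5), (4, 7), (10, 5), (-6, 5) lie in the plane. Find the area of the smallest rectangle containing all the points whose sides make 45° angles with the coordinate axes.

In coordinates u = x + y, v = x − y the rectangle is axis-aligned; the map (x,y)→(u,v) scales areas by 2.
u-values: -13, -6, 11, 15, -1; range = 15 − (-13) = 28.
v-values: 5, 4, -3, 5, -11; range = 5 − (-11) = 16.
Area = (28 × 16) / 2 = 224.

224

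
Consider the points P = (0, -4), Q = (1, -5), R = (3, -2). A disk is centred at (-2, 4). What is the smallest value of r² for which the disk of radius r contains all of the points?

90

The required radius is the distance from (-2, 4) to the farthest point.
Squared distances: 68, 90, 61.
Maximum is 90, attained at Q.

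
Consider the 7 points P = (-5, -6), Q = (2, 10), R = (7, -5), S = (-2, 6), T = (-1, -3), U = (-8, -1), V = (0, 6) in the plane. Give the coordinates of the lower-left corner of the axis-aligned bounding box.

x-range [-8, 7], y-range [-6, 10].
The lower-left corner is (-8, -6).

(-8, -6)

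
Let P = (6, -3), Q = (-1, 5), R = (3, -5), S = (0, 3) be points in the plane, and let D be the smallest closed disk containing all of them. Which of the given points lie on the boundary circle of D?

P, Q, R

The minimum enclosing circle is determined by three boundary points: P, Q, R.
Their circumcentre is (63/38, 5/19) with r² = 42601/1444.
The farthest remaining point S is at distance² 14785/1444 ≤ 42601/1444.
The points at distance exactly r from the centre are P, Q, R — 3 points.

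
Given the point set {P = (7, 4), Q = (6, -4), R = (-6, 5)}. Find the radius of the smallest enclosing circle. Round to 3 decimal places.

Side lengths²: PQ² = 65, PR² = 170, QR² = 225.
Since QR² = 225 < 170 + 65 = 235, the triangle is acute, so the smallest enclosing circle is the circumcircle.
Circumcentre = (3/14, 11/14), r² = 5525/98.
r = √(5525/98) ≈ 7.508.

7.508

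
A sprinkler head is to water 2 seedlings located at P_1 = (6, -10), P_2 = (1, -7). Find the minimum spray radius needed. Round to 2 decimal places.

The smallest circle enclosing two points has them as diameter endpoints.
Centre = midpoint = (3.5, -8.5); r² = |P_1P_2|²/4 = 34/4 = 8.5.
r = √(8.5) ≈ 2.92.

2.92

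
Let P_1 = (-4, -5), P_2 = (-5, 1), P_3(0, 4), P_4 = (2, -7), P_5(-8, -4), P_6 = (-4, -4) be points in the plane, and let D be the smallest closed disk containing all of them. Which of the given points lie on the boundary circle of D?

P_3, P_4, P_5

The minimum enclosing circle is determined by three boundary points: P_3, P_4, P_5.
Their circumcentre is (-51/26, -53/26) with r² = 13625/338.
The farthest remaining point P_2 is at distance² 6241/338 ≤ 13625/338.
The points at distance exactly r from the centre are P_3, P_4, P_5 — 3 points.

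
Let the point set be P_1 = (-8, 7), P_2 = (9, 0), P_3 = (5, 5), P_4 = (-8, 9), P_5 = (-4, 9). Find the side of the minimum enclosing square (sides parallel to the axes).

17

The bounding box has width 17 and height 9.
An axis-aligned square enclosing the set must have side ≥ max(width, height).
So the minimum side is max(17, 9) = 17.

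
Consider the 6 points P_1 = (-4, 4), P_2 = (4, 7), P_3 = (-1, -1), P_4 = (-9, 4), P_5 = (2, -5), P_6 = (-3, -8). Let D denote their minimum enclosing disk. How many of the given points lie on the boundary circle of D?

The minimum enclosing circle is determined by three boundary points: P_2, P_4, P_6.
Their circumcentre is (-38/29, 10/29) with r² = 60965/841.
The farthest remaining point P_5 is at distance² 33241/841 ≤ 60965/841.
The points at distance exactly r from the centre are P_2, P_4, P_6 — 3 points.

3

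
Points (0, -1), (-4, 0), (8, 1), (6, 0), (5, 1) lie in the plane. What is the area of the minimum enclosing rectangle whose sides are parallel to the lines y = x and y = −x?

71.5

In coordinates u = x + y, v = x − y the rectangle is axis-aligned; the map (x,y)→(u,v) scales areas by 2.
u-values: -1, -4, 9, 6, 6; range = 9 − (-4) = 13.
v-values: 1, -4, 7, 6, 4; range = 7 − (-4) = 11.
Area = (13 × 11) / 2 = 71.5.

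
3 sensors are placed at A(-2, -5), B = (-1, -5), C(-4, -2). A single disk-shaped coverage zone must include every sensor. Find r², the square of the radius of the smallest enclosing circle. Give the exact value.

4.5

Side lengths²: AB² = 1, AC² = 13, BC² = 18.
Since BC² = 18 ≥ 13 + 1 = 14, the angle opposite BC is not acute, so the smallest enclosing circle has BC as diameter.
Centre = midpoint of BC = (-2.5, -3.5), r² = 18/4 = 4.5.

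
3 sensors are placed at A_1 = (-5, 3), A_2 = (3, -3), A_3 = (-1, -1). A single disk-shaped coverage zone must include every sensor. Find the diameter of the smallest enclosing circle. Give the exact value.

10

Side lengths²: A_1A_2² = 100, A_1A_3² = 32, A_2A_3² = 20.
Since A_1A_2² = 100 ≥ 32 + 20 = 52, the angle opposite A_1A_2 is not acute, so the smallest enclosing circle has A_1A_2 as diameter.
Centre = midpoint of A_1A_2 = (-1, 0), r² = 100/4 = 25.
Diameter = 2r = 2√25 = 10.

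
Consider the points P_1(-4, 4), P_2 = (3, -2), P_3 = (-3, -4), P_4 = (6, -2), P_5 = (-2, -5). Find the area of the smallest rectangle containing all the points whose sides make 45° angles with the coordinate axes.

In coordinates u = x + y, v = x − y the rectangle is axis-aligned; the map (x,y)→(u,v) scales areas by 2.
u-values: 0, 1, -7, 4, -7; range = 4 − (-7) = 11.
v-values: -8, 5, 1, 8, 3; range = 8 − (-8) = 16.
Area = (11 × 16) / 2 = 88.

88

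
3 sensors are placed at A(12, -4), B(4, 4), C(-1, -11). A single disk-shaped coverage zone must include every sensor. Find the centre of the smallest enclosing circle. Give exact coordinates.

Side lengths²: AB² = 128, AC² = 218, BC² = 250.
Since BC² = 250 < 218 + 128 = 346, the triangle is acute, so the smallest enclosing circle is the circumcircle.
Circumcentre = (3.75, -4.25), r² = 68.125.
Centre = (3.75, -4.25).

(3.75, -4.25)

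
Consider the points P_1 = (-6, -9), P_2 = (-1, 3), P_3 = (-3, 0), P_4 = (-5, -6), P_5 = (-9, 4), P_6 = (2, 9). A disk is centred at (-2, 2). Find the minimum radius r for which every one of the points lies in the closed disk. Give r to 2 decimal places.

The required radius is the distance from (-2, 2) to the farthest point.
Squared distances: 137, 2, 5, 73, 53, 65.
Maximum is 137, attained at P_1.
r = √137 ≈ 11.70.

11.70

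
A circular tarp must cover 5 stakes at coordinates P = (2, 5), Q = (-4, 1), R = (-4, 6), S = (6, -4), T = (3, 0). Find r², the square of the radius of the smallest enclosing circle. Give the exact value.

The farthest pair is R–S with squared distance 200. The circle on this segment as diameter has centre (1, 1) and r² = 200/4 = 50.
Check P: distance² to centre = 17 ≤ 50, so it lies inside.
All remaining points lie in this disk, and no smaller disk contains both endpoints, so this is the minimum enclosing circle.

50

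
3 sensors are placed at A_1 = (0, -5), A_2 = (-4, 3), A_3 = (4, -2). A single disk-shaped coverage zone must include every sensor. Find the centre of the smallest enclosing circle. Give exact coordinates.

(-5/11, -5/22)

Side lengths²: A_1A_2² = 80, A_1A_3² = 25, A_2A_3² = 89.
Since A_2A_3² = 89 < 80 + 25 = 105, the triangle is acute, so the smallest enclosing circle is the circumcircle.
Circumcentre = (-5/11, -5/22), r² = 11125/484.
Centre = (-5/11, -5/22).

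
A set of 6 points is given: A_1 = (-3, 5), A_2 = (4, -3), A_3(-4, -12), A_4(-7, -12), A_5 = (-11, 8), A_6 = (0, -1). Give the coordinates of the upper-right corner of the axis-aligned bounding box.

x-range [-11, 4], y-range [-12, 8].
The upper-right corner is (4, 8).

(4, 8)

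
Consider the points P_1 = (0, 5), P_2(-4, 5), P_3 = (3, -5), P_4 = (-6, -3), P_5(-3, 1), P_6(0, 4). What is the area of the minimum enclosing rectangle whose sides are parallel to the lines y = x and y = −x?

119

In coordinates u = x + y, v = x − y the rectangle is axis-aligned; the map (x,y)→(u,v) scales areas by 2.
u-values: 5, 1, -2, -9, -2, 4; range = 5 − (-9) = 14.
v-values: -5, -9, 8, -3, -4, -4; range = 8 − (-9) = 17.
Area = (14 × 17) / 2 = 119.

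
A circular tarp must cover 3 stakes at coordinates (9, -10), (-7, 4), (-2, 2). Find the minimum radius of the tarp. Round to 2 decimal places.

Call the three points A, B, C in the order given.
Side lengths²: AB² = 452, AC² = 265, BC² = 29.
Since AB² = 452 ≥ 265 + 29 = 294, the angle opposite AB is not acute, so the smallest enclosing circle has AB as diameter.
Centre = midpoint of AB = (1, -3), r² = 452/4 = 113.
r = √113 ≈ 10.63.

10.63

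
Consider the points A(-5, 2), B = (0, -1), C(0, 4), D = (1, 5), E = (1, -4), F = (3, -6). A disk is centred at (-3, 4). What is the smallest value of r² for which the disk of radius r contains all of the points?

The required radius is the distance from (-3, 4) to the farthest point.
Squared distances: 8, 34, 9, 17, 80, 136.
Maximum is 136, attained at F.

136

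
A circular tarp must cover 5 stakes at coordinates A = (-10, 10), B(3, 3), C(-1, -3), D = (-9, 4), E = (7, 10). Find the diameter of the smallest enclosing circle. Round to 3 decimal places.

The minimum enclosing circle of a finite set is fixed by two of the points (as a diameter) or three (as a circumcircle).
The minimum enclosing circle is determined by three boundary points: A, C, E.
Their circumcentre is (-1.5, 163/26) with r² = 29125/338.
The farthest remaining point D is at distance² 20753/338 ≤ 29125/338.
Diameter = 2r = 2√(29125/338) ≈ 18.565.

18.565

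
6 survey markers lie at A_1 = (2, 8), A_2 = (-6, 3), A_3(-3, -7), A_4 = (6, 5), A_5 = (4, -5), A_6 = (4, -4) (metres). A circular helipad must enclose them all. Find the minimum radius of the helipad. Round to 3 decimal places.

7.906

The minimum enclosing circle of a finite set is fixed by two of the points (as a diameter) or three (as a circumcircle).
The farthest pair is A_1–A_3 with squared distance 250. The circle on this segment as diameter has centre (-0.5, 0.5) and r² = 250/4 = 62.5.
Check A_2: distance² to centre = 36.5 ≤ 62.5, so it lies inside.
All remaining points lie in this disk, and no smaller disk contains both endpoints, so this is the minimum enclosing circle.
r = √(62.5) ≈ 7.906.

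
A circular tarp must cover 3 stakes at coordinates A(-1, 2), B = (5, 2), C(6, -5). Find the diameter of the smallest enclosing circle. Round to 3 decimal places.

Side lengths²: AB² = 36, AC² = 98, BC² = 50.
Since AC² = 98 ≥ 50 + 36 = 86, the angle opposite AC is not acute, so the smallest enclosing circle has AC as diameter.
Centre = midpoint of AC = (2.5, -1.5), r² = 98/4 = 24.5.
Diameter = 2r = 2√(24.5) ≈ 9.899.

9.899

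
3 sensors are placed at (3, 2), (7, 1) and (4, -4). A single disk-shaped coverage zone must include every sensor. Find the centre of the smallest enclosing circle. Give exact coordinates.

(203/46, -39/46)

Call the three points A, B, C in the order given.
Side lengths²: AB² = 17, AC² = 37, BC² = 34.
Since AC² = 37 < 34 + 17 = 51, the triangle is acute, so the smallest enclosing circle is the circumcircle.
Circumcentre = (203/46, -39/46), r² = 10693/1058.
Centre = (203/46, -39/46).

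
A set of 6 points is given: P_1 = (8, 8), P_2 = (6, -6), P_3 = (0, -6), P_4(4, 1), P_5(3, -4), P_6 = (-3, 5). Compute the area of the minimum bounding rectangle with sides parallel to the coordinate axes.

154

x ranges over [-3, 8], width 11.
y ranges over [-6, 8], height 14.
Area = 11 × 14 = 154.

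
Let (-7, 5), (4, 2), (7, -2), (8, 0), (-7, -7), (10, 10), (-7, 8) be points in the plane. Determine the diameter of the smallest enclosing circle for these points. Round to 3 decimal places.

24.042

By Welzl's lemma the MEC is supported by two points (diametrically opposite) or three points (on a circumcircle).
The farthest pair is (-7, -7)–(10, 10) with squared distance 578. The circle on this segment as diameter has centre (1.5, 1.5) and r² = 578/4 = 144.5.
Check (-7, 5): distance² to centre = 84.5 ≤ 144.5, so it lies inside.
All remaining points lie in this disk, and no smaller disk contains both endpoints, so this is the minimum enclosing circle.
Diameter = 2r = 2√(144.5) ≈ 24.042.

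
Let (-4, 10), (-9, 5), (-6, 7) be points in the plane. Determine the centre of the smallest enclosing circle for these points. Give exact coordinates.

(-6.5, 7.5)

Call the three points A, B, C in the order given.
Side lengths²: AB² = 50, AC² = 13, BC² = 13.
Since AB² = 50 ≥ 13 + 13 = 26, the angle opposite AB is not acute, so the smallest enclosing circle has AB as diameter.
Centre = midpoint of AB = (-6.5, 7.5), r² = 50/4 = 12.5.
Centre = (-6.5, 7.5).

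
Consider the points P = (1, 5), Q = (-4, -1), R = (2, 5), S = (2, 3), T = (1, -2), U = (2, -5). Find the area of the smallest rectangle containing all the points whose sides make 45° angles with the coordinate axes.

66

In coordinates u = x + y, v = x − y the rectangle is axis-aligned; the map (x,y)→(u,v) scales areas by 2.
u-values: 6, -5, 7, 5, -1, -3; range = 7 − (-5) = 12.
v-values: -4, -3, -3, -1, 3, 7; range = 7 − (-4) = 11.
Area = (12 × 11) / 2 = 66.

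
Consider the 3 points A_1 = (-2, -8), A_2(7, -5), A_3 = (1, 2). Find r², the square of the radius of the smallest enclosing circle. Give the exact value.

Side lengths²: A_1A_2² = 90, A_1A_3² = 109, A_2A_3² = 85.
Since A_1A_3² = 109 < 90 + 85 = 175, the triangle is acute, so the smallest enclosing circle is the circumcircle.
Circumcentre = (83/54, -65/18), r² = 46325/1458.

46325/1458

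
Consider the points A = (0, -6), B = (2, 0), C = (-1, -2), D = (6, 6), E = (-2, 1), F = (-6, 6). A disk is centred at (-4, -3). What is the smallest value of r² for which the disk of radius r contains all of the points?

The required radius is the distance from (-4, -3) to the farthest point.
Squared distances: 25, 45, 10, 181, 20, 85.
Maximum is 181, attained at D.

181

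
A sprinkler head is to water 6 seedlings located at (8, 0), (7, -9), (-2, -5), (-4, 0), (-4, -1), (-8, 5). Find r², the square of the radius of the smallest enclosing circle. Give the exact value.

105.25

By Welzl's lemma the MEC is supported by two points (diametrically opposite) or three points (on a circumcircle).
The farthest pair is (7, -9)–(-8, 5) with squared distance 421. The circle on this segment as diameter has centre (-0.5, -2) and r² = 421/4 = 105.25.
Check (8, 0): distance² to centre = 76.25 ≤ 105.25, so it lies inside.
All remaining points lie in this disk, and no smaller disk contains both endpoints, so this is the minimum enclosing circle.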